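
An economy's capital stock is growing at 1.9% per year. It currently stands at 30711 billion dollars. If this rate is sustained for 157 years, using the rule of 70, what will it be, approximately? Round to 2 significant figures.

roughly 590000 billion dollars

Doubling time ≈ 70/1.9 = 36.84 years.
157 years is 157/36.84 ≈ 4.26 doublings, a factor of 2^4.26 ≈ 19.16.
30711 × 19.16 ≈ 590000 billion dollars.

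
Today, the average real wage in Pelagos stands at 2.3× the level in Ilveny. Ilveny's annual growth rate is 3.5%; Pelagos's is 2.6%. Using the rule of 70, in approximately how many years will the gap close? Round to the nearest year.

What matters is the difference: 0.9 pp.
Rule of 70 on the gap: the ratio halves every 70/0.9 ≈ 77.78 years.
A 2.3× gap takes log₂(2.3) ≈ 1.20 halvings to close: 1.20 × 77.78 ≈ 93 years.

≈ 93 years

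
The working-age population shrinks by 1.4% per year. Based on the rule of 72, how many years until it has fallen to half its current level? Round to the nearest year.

approximately 51 years

Falling at 1.4%, it halves about every 72/1.4 = 51.43 years.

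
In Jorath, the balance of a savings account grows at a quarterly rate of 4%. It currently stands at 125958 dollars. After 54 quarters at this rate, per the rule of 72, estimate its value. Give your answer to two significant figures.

around 1000000 dollars

It doubles every 72/4 ≈ 18.00 quarters, so 54 quarters is 3.00 doublings.
2^3.00 ≈ 8.00; 125958 × 8.00 ≈ 1000000 dollars.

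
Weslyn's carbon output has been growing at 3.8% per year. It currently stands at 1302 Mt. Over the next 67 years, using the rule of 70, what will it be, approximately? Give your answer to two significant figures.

≈ 16000 Mt

Doubling time ≈ 70/3.8 = 18.42 years.
67 years is 67/18.42 ≈ 3.64 doublings, a factor of 2^3.64 ≈ 12.47.
1302 × 12.47 ≈ 16000 Mt.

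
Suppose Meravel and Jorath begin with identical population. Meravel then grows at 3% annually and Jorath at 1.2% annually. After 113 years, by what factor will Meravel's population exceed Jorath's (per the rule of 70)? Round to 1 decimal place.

≈ 7.5 times

Rate gap = 3% − 1.2% = 1.8 points.
The ratio doubles every 70/1.8 ≈ 38.89 years.
113/38.89 ≈ 2.91 doublings → ratio ≈ 2^2.91 ≈ 7.5.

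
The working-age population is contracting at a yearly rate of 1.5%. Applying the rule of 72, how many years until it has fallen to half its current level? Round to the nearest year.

approximately 48 years

The rule works in reverse for decay: 72/1.5 ≈ 48.00 years to halve.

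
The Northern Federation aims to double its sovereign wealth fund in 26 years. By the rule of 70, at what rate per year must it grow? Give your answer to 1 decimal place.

≈ 2.7%

70 / 26 ≈ 2.69, so about 2.7% per year.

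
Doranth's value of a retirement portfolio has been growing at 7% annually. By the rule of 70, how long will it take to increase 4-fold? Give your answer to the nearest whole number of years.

Doubling time ≈ 70/7 = 10.00 years.
Getting to 4× needs 2 doublings: 2 × 10.00 ≈ 20 years.

20 years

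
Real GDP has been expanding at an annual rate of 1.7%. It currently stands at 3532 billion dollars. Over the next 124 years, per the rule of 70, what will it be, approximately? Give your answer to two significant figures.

approximately 28000 billion dollars

It doubles every 70/1.7 ≈ 41.18 years, so 124 years is 3.01 doublings.
2^3.01 ≈ 8.06; 3532 × 8.06 ≈ 28000 billion dollars.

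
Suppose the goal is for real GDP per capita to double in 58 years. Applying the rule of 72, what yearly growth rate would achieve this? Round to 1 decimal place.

72 / 58 ≈ 1.24, so about 1.2% per year.

1.2% per year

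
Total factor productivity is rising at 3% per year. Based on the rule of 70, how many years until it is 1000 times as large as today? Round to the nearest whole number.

around 233 years

One doubling takes 70/3 = 23.33 years.
1000× is log₂ 1000 ≈ 9.97 doublings, so ≈ 9.97 × 23.33 = 233 years.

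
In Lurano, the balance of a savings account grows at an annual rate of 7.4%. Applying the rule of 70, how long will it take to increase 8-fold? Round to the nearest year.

28 years

At 7.4% it doubles every 70/7.4 ≈ 9.46 years.
8× is 3 doublings, so 3 × 9.46 ≈ 28 years.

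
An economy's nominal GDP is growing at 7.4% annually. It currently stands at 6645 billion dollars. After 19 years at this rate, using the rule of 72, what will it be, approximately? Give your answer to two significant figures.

It doubles every 72/7.4 ≈ 9.73 years, so 19 years is 1.95 doublings.
2^1.95 ≈ 3.86; 6645 × 3.86 ≈ 26000 billion dollars.

about 26000 billion dollars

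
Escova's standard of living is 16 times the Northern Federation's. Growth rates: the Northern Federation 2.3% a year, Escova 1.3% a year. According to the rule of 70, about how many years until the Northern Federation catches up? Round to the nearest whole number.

≈ 280 years

What matters is the difference: 1 pp.
Rule of 70 on the gap: the ratio halves every 70/1 ≈ 70.00 years.
A 16 times gap closes after 4 halvings: 4 × 70.00 ≈ 280 years.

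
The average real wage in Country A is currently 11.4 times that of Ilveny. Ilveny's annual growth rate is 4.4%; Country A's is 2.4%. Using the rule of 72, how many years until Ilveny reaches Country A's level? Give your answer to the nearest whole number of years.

126 years

What matters is the difference: 2 pp.
Rule of 72 on the gap: the ratio halves every 72/2 ≈ 36.00 years.
An 11.4 times gap takes log₂(11.4) ≈ 3.51 halvings to close: 3.51 × 36.00 ≈ 126 years.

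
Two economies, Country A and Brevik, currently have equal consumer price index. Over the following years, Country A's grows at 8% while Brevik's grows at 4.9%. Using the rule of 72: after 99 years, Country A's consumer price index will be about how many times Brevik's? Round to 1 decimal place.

Rate gap = 8% − 4.9% = 3.1 points.
The ratio doubles every 72/3.1 ≈ 23.23 years.
99/23.23 ≈ 4.26 doublings → ratio ≈ 2^4.26 ≈ 19.2.

about 19.2 times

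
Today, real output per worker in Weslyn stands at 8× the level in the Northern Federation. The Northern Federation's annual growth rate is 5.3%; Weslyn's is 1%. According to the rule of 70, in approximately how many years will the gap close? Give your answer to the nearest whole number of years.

the Northern Federation gains on Weslyn at 5.3% − 1% = 4.3 points a year.
At that relative rate the gap halves every 70/4.3 ≈ 16.28 years.
An 8× gap closes after 3 halvings: 3 × 16.28 ≈ 49 years.

roughly 49 years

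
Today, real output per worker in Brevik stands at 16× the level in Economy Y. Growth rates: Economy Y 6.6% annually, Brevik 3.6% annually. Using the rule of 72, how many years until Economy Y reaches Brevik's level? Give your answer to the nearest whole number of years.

≈ 96 years

The growth-rate gap is 6.6% − 3.6% = 3 percentage points.
So the ratio between them halves every 72/3 ≈ 24.00 years.
A 16× gap closes after 4 halvings: 4 × 24.00 ≈ 96 years.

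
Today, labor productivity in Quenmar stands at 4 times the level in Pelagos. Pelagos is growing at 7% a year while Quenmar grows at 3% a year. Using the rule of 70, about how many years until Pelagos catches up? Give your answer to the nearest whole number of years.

≈ 35 years

The growth-rate gap is 7% − 3% = 4 percentage points.
So the ratio between them halves every 70/4 ≈ 17.50 years.
A 4 times gap closes after 2 halvings: 2 × 17.50 ≈ 35 years.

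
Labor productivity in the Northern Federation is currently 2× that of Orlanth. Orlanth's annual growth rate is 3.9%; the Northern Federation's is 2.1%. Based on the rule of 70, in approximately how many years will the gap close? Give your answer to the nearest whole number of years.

about 39 years

Orlanth gains on the Northern Federation at 3.9% − 2.1% = 1.8 points a year.
At that relative rate the gap halves every 70/1.8 ≈ 38.89 years.
A 2× gap closes after 1 halving: 1 × 38.89 ≈ 39 years.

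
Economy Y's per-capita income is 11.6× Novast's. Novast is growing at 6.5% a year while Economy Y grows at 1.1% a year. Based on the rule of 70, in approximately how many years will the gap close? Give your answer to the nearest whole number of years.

around 46 years

Novast gains on Economy Y at 6.5% − 1.1% = 5.4 points a year.
At that relative rate the gap halves every 70/5.4 ≈ 12.96 years.
An 11.6× gap takes log₂(11.6) ≈ 3.54 halvings to close: 3.54 × 12.96 ≈ 46 years.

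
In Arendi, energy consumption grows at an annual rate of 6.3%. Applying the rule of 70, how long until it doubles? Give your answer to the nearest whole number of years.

roughly 11 years

At 6.3%, doubling takes about 70/6.3 = 11.11 years.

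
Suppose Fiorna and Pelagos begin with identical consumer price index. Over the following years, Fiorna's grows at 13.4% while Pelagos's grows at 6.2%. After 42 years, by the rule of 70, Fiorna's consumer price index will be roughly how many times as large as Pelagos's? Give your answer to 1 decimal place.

about 20.0 times

Fiorna pulls ahead at 7.2 pp per year, so the ratio doubles every 70/7.2 ≈ 9.72 years.
In 42 years that's 4.32 doublings: 2^4.32 ≈ 20.0.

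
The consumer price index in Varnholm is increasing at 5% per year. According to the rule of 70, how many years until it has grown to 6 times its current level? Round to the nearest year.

At 5% it doubles every 70/5 ≈ 14.00 years.
6× is log₂ 6 ≈ 2.58 doublings, so ≈ 2.58 × 14.00 = 36 years.

roughly 36 years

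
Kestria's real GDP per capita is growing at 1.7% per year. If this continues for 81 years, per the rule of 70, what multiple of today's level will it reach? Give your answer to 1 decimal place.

Doubles every ≈ 41.18 years (70/1.7).
81 years is 1.97 doublings; 2^1.97 ≈ 3.9×.

≈ 3.9 times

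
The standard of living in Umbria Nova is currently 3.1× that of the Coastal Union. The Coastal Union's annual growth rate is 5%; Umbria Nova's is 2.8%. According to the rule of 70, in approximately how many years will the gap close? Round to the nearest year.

The growth-rate gap is 5% − 2.8% = 2.2 percentage points.
So the ratio between them halves every 70/2.2 ≈ 31.82 years.
A 3.1× gap takes log₂(3.1) ≈ 1.63 halvings to close: 1.63 × 31.82 ≈ 52 years.

52 years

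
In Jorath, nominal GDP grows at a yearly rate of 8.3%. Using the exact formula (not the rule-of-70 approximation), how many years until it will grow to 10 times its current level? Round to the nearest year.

29 years

t = ln(10) / ln(1 + 0.083) = 2.3026 / 0.079735 ≈ 28.88.
≈ 29 years.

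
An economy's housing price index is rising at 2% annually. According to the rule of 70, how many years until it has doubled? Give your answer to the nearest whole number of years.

Doubling time ≈ 70 / 2 = 35.00 years.

≈ 35 years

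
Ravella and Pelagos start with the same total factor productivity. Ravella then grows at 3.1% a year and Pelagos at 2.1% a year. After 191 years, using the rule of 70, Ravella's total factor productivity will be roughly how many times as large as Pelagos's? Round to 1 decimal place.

≈ 6.6 times

Only the 1-point difference matters.
70/1 ≈ 70.00 years per doubling of the ratio; 191 years gives 2.73 doublings, so ≈ 6.6×.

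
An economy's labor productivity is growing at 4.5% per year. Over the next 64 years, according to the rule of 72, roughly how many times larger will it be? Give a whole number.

roughly 16 times

At 4.5% one doubling takes ≈ 16.00 years; 64 years is 4 of them, so ×16.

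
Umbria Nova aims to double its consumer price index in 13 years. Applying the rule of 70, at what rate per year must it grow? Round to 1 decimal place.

≈ 5.4%

70 / 13 ≈ 5.38, so about 5.4% per year.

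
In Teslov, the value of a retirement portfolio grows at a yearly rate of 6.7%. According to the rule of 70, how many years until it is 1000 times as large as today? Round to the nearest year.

roughly 104 years

Doubling time ≈ 70/6.7 = 10.45 years.
Reaching 1000× takes log₂(1000) ≈ 9.97 doublings.
9.97 × 10.45 ≈ 104 years.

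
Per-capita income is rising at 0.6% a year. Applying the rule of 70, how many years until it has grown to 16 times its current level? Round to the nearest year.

Doubling time ≈ 70/0.6 = 116.67 years.
16× is 4 doublings, so 4 × 116.67 ≈ 467 years.

about 467 years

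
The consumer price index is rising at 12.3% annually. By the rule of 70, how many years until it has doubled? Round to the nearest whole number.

around 6 years

At 12.3%, doubling takes about 70/12.3 = 5.69 years.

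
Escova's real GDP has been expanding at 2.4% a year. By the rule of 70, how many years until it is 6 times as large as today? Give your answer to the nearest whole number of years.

Doubling time ≈ 70/2.4 = 29.17 years.
6× is log₂ 6 ≈ 2.58 doublings, so ≈ 2.58 × 29.17 = 75 years.

≈ 75 years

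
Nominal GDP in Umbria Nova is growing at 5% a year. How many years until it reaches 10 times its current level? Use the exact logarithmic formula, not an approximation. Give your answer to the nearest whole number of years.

t = ln(10) / ln(1 + 0.05) = 2.3026 / 0.048790 ≈ 47.19.
≈ 47 years.

47 years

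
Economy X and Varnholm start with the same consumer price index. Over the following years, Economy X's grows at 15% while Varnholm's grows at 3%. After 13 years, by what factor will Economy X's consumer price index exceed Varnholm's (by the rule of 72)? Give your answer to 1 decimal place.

4.5 times

Economy X pulls ahead at 12 pp per year, so the ratio doubles every 72/12 ≈ 6.00 years.
In 13 years that's 2.17 doublings: 2^2.17 ≈ 4.5.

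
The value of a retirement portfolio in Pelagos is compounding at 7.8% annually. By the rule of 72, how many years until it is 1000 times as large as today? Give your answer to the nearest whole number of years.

around 92 years

At 7.8% it doubles every 72/7.8 ≈ 9.23 years.
1000× is log₂ 1000 ≈ 9.97 doublings, so ≈ 9.97 × 9.23 = 92 years.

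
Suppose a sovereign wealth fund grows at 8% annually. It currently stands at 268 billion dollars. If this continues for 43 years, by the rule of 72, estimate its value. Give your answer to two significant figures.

7400 billion dollars

Doubling time ≈ 72/8 = 9.00 years.
43 years is 43/9.00 ≈ 4.78 doublings, a factor of 2^4.78 ≈ 27.47.
268 × 27.47 ≈ 7400 billion dollars.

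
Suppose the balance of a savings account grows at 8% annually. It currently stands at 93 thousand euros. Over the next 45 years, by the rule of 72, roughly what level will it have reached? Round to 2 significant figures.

roughly 3000 thousand euros

It doubles every 72/8 ≈ 9.00 years, so 45 years is 5.00 doublings.
2^5.00 ≈ 32.00; 93 × 32.00 ≈ 3000 thousand euros.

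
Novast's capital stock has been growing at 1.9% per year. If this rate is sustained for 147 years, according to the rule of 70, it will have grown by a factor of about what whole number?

≈ 16 times

70/1.9 ≈ 36.84 years per doubling.
147 years fits 4 doublings: 2^4 = 16.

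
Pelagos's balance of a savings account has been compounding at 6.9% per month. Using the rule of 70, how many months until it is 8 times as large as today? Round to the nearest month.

Doubling time ≈ 70/6.9 = 10.14 months.
8 = 2^3, so 3 doublings → 30 months.

roughly 30 months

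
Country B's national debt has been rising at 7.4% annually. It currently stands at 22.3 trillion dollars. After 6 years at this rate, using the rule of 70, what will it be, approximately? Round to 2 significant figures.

about 35 trillion dollars

Doubling time ≈ 70/7.4 = 9.46 years.
6 years is 6/9.46 ≈ 0.63 doublings, a factor of 2^0.63 ≈ 1.55.
22.3 × 1.55 ≈ 35 trillion dollars.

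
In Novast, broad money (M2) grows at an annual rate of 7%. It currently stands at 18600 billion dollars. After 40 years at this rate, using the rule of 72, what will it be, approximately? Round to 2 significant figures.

It doubles every 72/7 ≈ 10.29 years, so 40 years is 3.89 doublings.
2^3.89 ≈ 14.83; 18600 × 14.83 ≈ 280000 billion dollars.

≈ 280000 billion dollars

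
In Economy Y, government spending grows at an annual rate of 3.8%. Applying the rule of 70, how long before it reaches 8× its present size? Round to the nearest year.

At 3.8% it doubles every 70/3.8 ≈ 18.42 years.
8 = 2^3, so 3 doublings → 55 years.

approximately 55 years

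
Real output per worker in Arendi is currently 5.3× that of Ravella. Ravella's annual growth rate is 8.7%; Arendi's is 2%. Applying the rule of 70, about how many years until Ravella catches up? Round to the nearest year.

Ravella gains on Arendi at 8.7% − 2% = 6.7 points a year.
At that relative rate the gap halves every 70/6.7 ≈ 10.45 years.
A 5.3× gap takes log₂(5.3) ≈ 2.41 halvings to close: 2.41 × 10.45 ≈ 25 years.

roughly 25 years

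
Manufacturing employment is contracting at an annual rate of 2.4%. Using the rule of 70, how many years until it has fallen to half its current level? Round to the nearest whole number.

about 29 years

Falling at 2.4%, it halves about every 70/2.4 = 29.17 years.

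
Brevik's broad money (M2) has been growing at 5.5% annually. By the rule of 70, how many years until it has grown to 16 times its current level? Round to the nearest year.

One doubling takes 70/5.5 = 12.73 years.
16× is 4 doublings, so 4 × 12.73 ≈ 51 years.

about 51 years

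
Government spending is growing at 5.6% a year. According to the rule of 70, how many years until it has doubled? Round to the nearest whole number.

70/5.6 ≈ 12.50, so it doubles roughly every 13 years.

approximately 13 years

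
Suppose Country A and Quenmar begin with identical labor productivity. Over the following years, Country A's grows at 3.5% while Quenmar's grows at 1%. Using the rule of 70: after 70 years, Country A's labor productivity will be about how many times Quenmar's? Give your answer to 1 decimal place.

Rate gap = 3.5% − 1% = 2.5 points.
The ratio doubles every 70/2.5 ≈ 28.00 years.
70/28.00 ≈ 2.50 doublings → ratio ≈ 2^2.50 ≈ 5.7.

around 5.7 times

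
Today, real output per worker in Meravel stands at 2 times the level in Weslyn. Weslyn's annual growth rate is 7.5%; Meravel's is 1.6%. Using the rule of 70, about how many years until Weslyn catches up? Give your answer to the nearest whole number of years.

roughly 12 years

What matters is the difference: 5.9 pp.
Rule of 70 on the gap: the ratio halves every 70/5.9 ≈ 11.86 years.
A 2 times gap closes after 1 halving: 1 × 11.86 ≈ 12 years.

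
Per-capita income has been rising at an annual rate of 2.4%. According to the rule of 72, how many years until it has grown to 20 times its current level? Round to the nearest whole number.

One doubling takes 72/2.4 = 30.00 years.
20× is log₂ 20 ≈ 4.32 doublings, so ≈ 4.32 × 30.00 = 130 years.

around 130 years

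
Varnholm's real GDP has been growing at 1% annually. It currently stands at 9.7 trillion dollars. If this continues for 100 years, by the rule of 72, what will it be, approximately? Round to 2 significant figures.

It doubles every 72/1 ≈ 72.00 years, so 100 years is 1.39 doublings.
2^1.39 ≈ 2.62; 9.7 × 2.62 ≈ 25 trillion dollars.

roughly 25 trillion dollars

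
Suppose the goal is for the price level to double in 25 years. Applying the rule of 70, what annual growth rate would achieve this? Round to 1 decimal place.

approximately 2.8%

70 / 25 ≈ 2.80, so about 2.8% annually.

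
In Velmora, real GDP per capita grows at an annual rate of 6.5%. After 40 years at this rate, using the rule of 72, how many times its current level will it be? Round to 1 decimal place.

Doubling time ≈ 72/6.5 = 11.08 years.
40 years / 11.08 ≈ 3.61 doublings → factor 2^3.61 ≈ 12.2.

≈ 12.2 times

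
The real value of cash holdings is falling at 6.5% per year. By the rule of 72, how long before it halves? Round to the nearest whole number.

Halving time ≈ 72 / 6.5 = 11.08 → 11 years.

around 11 years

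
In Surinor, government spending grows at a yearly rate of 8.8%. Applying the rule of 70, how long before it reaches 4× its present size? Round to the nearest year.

At 8.8% it doubles every 70/8.8 ≈ 7.95 years.
Getting to 4× needs 2 doublings: 2 × 7.95 ≈ 16 years.

roughly 16 years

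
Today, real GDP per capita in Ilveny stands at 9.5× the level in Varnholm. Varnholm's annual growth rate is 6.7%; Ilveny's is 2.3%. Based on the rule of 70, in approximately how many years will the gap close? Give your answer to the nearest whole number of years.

roughly 52 years

What matters is the difference: 4.4 pp.
Rule of 70 on the gap: the ratio halves every 70/4.4 ≈ 15.91 years.
A 9.5× gap takes log₂(9.5) ≈ 3.25 halvings to close: 3.25 × 15.91 ≈ 52 years.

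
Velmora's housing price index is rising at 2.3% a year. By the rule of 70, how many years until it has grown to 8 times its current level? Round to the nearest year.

Doubling time ≈ 70/2.3 = 30.43 years.
Getting to 8× needs 3 doublings: 3 × 30.43 ≈ 91 years.

roughly 91 years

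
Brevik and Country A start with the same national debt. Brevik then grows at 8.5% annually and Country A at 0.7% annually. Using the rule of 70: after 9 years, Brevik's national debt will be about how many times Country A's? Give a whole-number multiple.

2 times

Only the 7.8-point difference matters.
70/7.8 ≈ 8.97 years per doubling of the ratio; 9 years gives 1.00 doublings, so ≈ 2×.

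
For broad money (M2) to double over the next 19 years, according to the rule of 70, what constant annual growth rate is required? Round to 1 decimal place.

70 / 19 ≈ 3.68, so about 3.7% a year.

roughly 3.7% a year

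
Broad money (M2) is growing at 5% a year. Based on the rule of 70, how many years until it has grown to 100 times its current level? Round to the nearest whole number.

One doubling takes 70/5 = 14.00 years.
100× is log₂ 100 ≈ 6.64 doublings, so ≈ 6.64 × 14.00 = 93 years.

approximately 93 years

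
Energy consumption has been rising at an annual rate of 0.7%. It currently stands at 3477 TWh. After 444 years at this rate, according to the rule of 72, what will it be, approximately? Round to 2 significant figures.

Doubling time ≈ 72/0.7 = 102.86 years.
444 years is 444/102.86 ≈ 4.32 doublings, a factor of 2^4.32 ≈ 19.97.
3477 × 19.97 ≈ 69000 TWh.

roughly 69000 TWh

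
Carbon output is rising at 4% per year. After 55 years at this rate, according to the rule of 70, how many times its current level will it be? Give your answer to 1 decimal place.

8.8 times

Doubling time ≈ 70/4 = 17.50 years.
55 years / 17.50 ≈ 3.14 doublings → factor 2^3.14 ≈ 8.8.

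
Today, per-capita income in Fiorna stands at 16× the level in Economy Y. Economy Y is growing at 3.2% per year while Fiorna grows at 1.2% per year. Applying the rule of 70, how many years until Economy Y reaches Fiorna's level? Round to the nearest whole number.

≈ 140 years

What matters is the difference: 2 pp.
Rule of 70 on the gap: the ratio halves every 70/2 ≈ 35.00 years.
A 16× gap closes after 4 halvings: 4 × 35.00 ≈ 140 years.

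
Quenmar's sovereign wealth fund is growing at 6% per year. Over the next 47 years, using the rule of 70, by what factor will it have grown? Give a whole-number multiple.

At 6% one doubling takes ≈ 11.67 years; 47 years is 4 of them, so ×16.

approximately 16 times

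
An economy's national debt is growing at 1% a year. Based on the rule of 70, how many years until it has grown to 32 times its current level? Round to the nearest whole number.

At 1% it doubles every 70/1 ≈ 70.00 years.
32 = 2^5, so 5 doublings → 350 years.

about 350 years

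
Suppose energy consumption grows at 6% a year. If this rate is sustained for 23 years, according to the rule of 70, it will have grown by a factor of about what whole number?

approximately 4 times

Doubling time ≈ 70/6 = 11.67 years.
23/11.67 ≈ 2 doublings, so about 2^2 = 4×.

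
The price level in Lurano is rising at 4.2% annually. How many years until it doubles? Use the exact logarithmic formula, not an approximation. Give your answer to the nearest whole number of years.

t = ln(2) / ln(1 + 0.042) = 0.6931 / 0.041142 ≈ 16.85.
≈ 17 years.

17 years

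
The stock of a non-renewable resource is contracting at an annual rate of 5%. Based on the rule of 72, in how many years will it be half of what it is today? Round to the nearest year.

Halving time ≈ 72 / 5 = 14.40 → 14 years.

about 14 years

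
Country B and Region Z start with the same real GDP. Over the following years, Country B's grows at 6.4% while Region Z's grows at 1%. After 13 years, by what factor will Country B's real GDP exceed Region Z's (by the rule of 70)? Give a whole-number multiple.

around 2 times

Only the 5.4-point difference matters.
70/5.4 ≈ 12.96 years per doubling of the ratio; 13 years gives 1.00 doublings, so ≈ 2×.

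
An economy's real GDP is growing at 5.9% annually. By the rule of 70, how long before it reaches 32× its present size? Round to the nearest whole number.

roughly 59 years

At 5.9% it doubles every 70/5.9 ≈ 11.86 years.
32 = 2^5, so 5 doublings → 59 years.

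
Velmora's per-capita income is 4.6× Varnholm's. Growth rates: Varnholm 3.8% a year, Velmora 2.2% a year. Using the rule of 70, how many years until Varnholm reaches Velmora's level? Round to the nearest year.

The growth-rate gap is 3.8% − 2.2% = 1.6 percentage points.
So the ratio between them halves every 70/1.6 ≈ 43.75 years.
A 4.6× gap takes log₂(4.6) ≈ 2.20 halvings to close: 2.20 × 43.75 ≈ 96 years.

approximately 96 years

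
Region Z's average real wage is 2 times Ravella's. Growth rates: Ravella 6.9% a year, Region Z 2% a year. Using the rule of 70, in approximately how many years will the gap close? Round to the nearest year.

around 14 years

Ravella gains on Region Z at 6.9% − 2% = 4.9 points a year.
At that relative rate the gap halves every 70/4.9 ≈ 14.29 years.
A 2 times gap closes after 1 halving: 1 × 14.29 ≈ 14 years.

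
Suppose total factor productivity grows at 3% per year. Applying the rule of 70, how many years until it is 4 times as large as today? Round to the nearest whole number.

At 3% it doubles every 70/3 ≈ 23.33 years.
Getting to 4× needs 2 doublings: 2 × 23.33 ≈ 47 years.

around 47 years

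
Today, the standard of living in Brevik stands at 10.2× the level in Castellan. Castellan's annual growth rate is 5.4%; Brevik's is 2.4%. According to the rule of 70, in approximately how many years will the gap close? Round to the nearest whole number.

about 78 years

What matters is the difference: 3 pp.
Rule of 70 on the gap: the ratio halves every 70/3 ≈ 23.33 years.
A 10.2× gap takes log₂(10.2) ≈ 3.35 halvings to close: 3.35 × 23.33 ≈ 78 years.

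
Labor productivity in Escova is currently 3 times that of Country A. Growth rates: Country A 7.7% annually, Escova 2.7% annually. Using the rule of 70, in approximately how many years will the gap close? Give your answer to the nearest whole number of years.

approximately 22 years

Country A gains on Escova at 7.7% − 2.7% = 5 points a year.
At that relative rate the gap halves every 70/5 ≈ 14.00 years.
A 3 times gap takes log₂(3) ≈ 1.58 halvings to close: 1.58 × 14.00 ≈ 22 years.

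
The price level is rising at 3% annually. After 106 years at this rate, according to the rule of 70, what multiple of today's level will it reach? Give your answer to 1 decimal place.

Doubling time ≈ 70/3 = 23.33 years.
106 years / 23.33 ≈ 4.54 doublings → factor 2^4.54 ≈ 23.3.

around 23.3 times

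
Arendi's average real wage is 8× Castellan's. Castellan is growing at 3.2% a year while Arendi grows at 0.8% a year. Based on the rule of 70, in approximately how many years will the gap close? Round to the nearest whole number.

around 88 years

The growth-rate gap is 3.2% − 0.8% = 2.4 percentage points.
So the ratio between them halves every 70/2.4 ≈ 29.17 years.
An 8× gap closes after 3 halvings: 3 × 29.17 ≈ 88 years.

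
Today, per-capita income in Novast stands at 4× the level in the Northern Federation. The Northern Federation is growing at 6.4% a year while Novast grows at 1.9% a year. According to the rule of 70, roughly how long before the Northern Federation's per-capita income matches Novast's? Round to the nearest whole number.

around 31 years

What matters is the difference: 4.5 pp.
Rule of 70 on the gap: the ratio halves every 70/4.5 ≈ 15.56 years.
A 4× gap closes after 2 halvings: 2 × 15.56 ≈ 31 years.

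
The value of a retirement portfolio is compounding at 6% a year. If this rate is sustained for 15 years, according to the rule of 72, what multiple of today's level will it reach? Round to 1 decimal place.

Doubling time ≈ 72/6 = 12.00 years.
15 years / 12.00 ≈ 1.25 doublings → factor 2^1.25 ≈ 2.4.

around 2.4 times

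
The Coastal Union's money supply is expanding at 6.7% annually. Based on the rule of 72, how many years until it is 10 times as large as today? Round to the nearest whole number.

One doubling takes 72/6.7 = 10.75 years.
Reaching 10× takes log₂(10) ≈ 3.32 doublings.
3.32 × 10.75 ≈ 36 years.

about 36 years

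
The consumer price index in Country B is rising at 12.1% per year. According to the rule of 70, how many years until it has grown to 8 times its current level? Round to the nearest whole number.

Doubling time ≈ 70/12.1 = 5.79 years.
8 = 2^3, so 3 doublings → 17 years.

around 17 years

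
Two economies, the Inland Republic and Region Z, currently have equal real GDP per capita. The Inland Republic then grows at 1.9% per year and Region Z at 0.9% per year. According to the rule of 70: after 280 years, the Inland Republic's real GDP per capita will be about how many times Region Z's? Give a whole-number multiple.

≈ 16 times

Rate gap = 1.9% − 0.9% = 1 point.
The ratio doubles every 70/1 ≈ 70.00 years.
280/70.00 ≈ 4.00 doublings → ratio ≈ 2^4.00 ≈ 16.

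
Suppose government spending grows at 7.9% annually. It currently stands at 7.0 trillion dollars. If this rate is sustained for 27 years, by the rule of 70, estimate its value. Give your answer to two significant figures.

It doubles every 70/7.9 ≈ 8.86 years, so 27 years is 3.05 doublings.
2^3.05 ≈ 8.28; 7.0 × 8.28 ≈ 58 trillion dollars.

≈ 58 trillion dollars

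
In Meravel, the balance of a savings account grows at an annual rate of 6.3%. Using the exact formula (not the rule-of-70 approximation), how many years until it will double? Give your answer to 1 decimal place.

t = ln(2) / ln(1 + 0.063) = 0.6931 / 0.061095 ≈ 11.34.

11.3 years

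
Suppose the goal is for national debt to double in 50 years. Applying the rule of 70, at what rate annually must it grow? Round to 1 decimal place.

roughly 1.4%

70 / 50 ≈ 1.40, so about 1.4% annually.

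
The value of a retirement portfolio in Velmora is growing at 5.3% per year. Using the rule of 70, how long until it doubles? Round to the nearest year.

At 5.3%, doubling takes about 70/5.3 = 13.21 years.

around 13 years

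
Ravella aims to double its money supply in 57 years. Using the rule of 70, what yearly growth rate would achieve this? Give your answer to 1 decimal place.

70 / 57 ≈ 1.23, so about 1.2% per year.

about 1.2%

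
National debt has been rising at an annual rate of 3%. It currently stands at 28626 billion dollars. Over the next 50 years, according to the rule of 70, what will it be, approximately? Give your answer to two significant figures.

approximately 130000 billion dollars

It doubles every 70/3 ≈ 23.33 years, so 50 years is 2.14 doublings.
2^2.14 ≈ 4.41; 28626 × 4.41 ≈ 130000 billion dollars.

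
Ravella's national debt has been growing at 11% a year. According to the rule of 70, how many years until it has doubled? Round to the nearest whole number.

≈ 6 years

Doubling time ≈ 70 / 11 = 6.36 years.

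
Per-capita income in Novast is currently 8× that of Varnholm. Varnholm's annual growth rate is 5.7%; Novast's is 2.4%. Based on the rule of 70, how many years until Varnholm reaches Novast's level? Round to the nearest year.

about 64 years

What matters is the difference: 3.3 pp.
Rule of 70 on the gap: the ratio halves every 70/3.3 ≈ 21.21 years.
An 8× gap closes after 3 halvings: 3 × 21.21 ≈ 64 years.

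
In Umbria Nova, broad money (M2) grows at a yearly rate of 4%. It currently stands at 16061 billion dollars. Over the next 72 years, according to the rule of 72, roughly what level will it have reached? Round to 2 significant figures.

It doubles every 72/4 ≈ 18.00 years, so 72 years is 4.00 doublings.
2^4.00 ≈ 16.00; 16061 × 16.00 ≈ 260000 billion dollars.

approximately 260000 billion dollars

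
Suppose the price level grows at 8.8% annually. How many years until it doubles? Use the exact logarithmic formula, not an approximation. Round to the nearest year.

t = ln(2) / ln(1 + 0.088) = 0.6931 / 0.084341 ≈ 8.22.
≈ 8 years.

8 years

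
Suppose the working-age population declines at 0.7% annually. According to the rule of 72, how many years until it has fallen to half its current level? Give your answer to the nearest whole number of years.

The rule works in reverse for decay: 72/0.7 ≈ 102.86 years to halve.

≈ 103 years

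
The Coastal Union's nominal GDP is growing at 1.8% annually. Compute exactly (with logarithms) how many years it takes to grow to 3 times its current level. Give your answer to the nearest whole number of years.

t = ln(3) / ln(1 + 0.018) = 1.0986 / 0.017840 ≈ 61.58.
≈ 62 years.

62 years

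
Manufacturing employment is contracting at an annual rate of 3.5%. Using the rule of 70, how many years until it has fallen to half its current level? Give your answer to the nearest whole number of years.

Halving time ≈ 70 / 3.5 = 20.00 → 20 years.

roughly 20 years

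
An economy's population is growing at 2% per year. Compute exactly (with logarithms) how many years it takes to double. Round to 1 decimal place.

t = ln(2) / ln(1 + 0.02) = 0.6931 / 0.019803 ≈ 35.00.

35.0 years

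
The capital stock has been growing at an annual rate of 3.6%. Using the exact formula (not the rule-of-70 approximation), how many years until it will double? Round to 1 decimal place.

19.6 years

t = ln(2) / ln(1 + 0.036) = 0.6931 / 0.035367 ≈ 19.60.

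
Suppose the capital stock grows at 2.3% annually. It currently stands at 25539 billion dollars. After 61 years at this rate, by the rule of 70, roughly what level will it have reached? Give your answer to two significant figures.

It doubles every 70/2.3 ≈ 30.43 years, so 61 years is 2.00 doublings.
2^2.00 ≈ 4.00; 25539 × 4.00 ≈ 100000 billion dollars.

around 100000 billion dollars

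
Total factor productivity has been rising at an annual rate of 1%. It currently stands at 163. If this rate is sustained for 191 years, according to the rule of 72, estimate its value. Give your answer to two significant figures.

Doubling time ≈ 72/1 = 72.00 years.
191 years is 191/72.00 ≈ 2.65 doublings, a factor of 2^2.65 ≈ 6.28.
163 × 6.28 ≈ 1000.

roughly 1000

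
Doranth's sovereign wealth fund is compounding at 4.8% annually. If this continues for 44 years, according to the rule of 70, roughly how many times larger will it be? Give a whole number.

70/4.8 ≈ 14.58 years per doubling.
44 years fits 3 doublings: 2^3 = 8.

roughly 8 times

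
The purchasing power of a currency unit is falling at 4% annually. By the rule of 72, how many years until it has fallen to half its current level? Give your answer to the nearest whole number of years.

18 years

Halving time ≈ 72 / 4 = 18.00 → 18 years.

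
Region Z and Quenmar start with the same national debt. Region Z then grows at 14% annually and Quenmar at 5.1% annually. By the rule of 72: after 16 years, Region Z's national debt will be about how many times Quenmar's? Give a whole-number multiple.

approximately 4 times

Rate gap = 14% − 5.1% = 8.9 points.
The ratio doubles every 72/8.9 ≈ 8.09 years.
16/8.09 ≈ 1.98 doublings → ratio ≈ 2^1.98 ≈ 4.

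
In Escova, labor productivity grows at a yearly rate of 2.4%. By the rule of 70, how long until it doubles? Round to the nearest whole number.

approximately 29 years

At 2.4%, doubling takes about 70/2.4 = 29.17 years.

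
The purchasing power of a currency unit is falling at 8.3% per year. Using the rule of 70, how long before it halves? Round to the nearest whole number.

roughly 8 years

The rule works in reverse for decay: 70/8.3 ≈ 8.43 years to halve.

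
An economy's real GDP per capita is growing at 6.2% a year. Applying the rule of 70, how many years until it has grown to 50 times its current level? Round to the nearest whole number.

One doubling takes 70/6.2 = 11.29 years.
50× is log₂ 50 ≈ 5.64 doublings, so ≈ 5.64 × 11.29 = 64 years.

around 64 years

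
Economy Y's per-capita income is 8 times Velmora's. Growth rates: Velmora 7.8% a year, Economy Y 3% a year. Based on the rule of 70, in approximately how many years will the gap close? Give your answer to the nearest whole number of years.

Velmora gains on Economy Y at 7.8% − 3% = 4.8 points a year.
At that relative rate the gap halves every 70/4.8 ≈ 14.58 years.
An 8 times gap closes after 3 halvings: 3 × 14.58 ≈ 44 years.

44 years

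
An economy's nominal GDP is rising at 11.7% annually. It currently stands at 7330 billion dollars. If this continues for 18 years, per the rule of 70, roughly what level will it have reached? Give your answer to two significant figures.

It doubles every 70/11.7 ≈ 5.98 years, so 18 years is 3.01 doublings.
2^3.01 ≈ 8.06; 7330 × 8.06 ≈ 59000 billion dollars.

around 59000 billion dollars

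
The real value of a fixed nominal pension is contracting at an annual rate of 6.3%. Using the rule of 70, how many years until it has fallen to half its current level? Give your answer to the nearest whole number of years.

Falling at 6.3%, it halves about every 70/6.3 = 11.11 years.

approximately 11 years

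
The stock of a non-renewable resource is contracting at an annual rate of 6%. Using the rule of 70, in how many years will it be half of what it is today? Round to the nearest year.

Falling at 6%, it halves about every 70/6 = 11.67 years.

≈ 12 years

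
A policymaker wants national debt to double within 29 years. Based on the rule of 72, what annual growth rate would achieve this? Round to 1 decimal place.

72 / 29 ≈ 2.48, so about 2.5% annually.

approximately 2.5% annually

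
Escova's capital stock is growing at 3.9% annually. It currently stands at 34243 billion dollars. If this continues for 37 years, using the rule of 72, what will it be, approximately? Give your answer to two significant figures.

roughly 140000 billion dollars

Doubling time ≈ 72/3.9 = 18.46 years.
37 years is 37/18.46 ≈ 2.00 doublings, a factor of 2^2.00 ≈ 4.00.
34243 × 4.00 ≈ 140000 billion dollars.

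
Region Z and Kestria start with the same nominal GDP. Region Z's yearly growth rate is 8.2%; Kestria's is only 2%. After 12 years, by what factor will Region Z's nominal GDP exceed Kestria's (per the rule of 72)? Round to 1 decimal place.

≈ 2.0 times

Rate gap = 8.2% − 2% = 6.2 points.
The ratio doubles every 72/6.2 ≈ 11.61 years.
12/11.61 ≈ 1.03 doublings → ratio ≈ 2^1.03 ≈ 2.0.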